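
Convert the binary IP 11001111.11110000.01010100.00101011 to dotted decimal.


11001111 = 207
11110000 = 240
01010100 = 84
00101011 = 43
IP: 207.240.84.43


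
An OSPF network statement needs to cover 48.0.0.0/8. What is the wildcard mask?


Subnet mask: 255.0.0.0
Wildcard = 255.255.255.255 - subnet mask
255 - 255 = 0
255 - 0 = 255
255 - 0 = 255
255 - 0 = 255
Wildcard: 0.255.255.255


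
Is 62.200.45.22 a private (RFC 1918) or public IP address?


RFC 1918 private ranges:
  10.0.0.0/8 (10.0.0.0 - 10.255.255.255)
  172.16.0.0/12 (172.16.0.0 - 172.31.255.255)
  192.168.0.0/16 (192.168.0.0 - 192.168.255.255)
Public (not in any RFC 1918 range)


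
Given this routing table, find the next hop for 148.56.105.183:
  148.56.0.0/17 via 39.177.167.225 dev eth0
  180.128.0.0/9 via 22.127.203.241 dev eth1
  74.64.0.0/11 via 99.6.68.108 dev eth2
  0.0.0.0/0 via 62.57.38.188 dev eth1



Longest prefix match for 148.56.105.183:
  /17 148.56.0.0: MATCH
  /9 180.128.0.0: no
  /11 74.64.0.0: no
  /0 0.0.0.0: MATCH
Selected: next-hop 39.177.167.225 via eth0 (matched /17)


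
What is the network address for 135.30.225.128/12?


IP:   10000111.00011110.11100001.10000000
Mask: 11111111.11110000.00000000.00000000
AND operation:
Net:  10000111.00010000.00000000.00000000
Network: 135.16.0.0/12


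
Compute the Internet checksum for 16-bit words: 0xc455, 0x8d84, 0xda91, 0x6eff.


Sum all words (with carry folding):
+ 0xc455 = 0xc455
+ 0x8d84 = 0x51da
+ 0xda91 = 0x2c6c
+ 0x6eff = 0x9b6b
One's complement: ~0x9b6b
Checksum = 0x6494


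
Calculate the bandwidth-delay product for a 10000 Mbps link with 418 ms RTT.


BDP = bandwidth * RTT
= 10000 Mbps * 418 ms
= 10000 * 1e6 * 418 / 1000 bits
= 4180000000 bits
= 522500000 bytes
= 510253.9062 KB
BDP = 4180000000 bits (522500000 bytes)


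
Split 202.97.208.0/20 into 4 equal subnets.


New prefix = 20 + 2 = 22
Each subnet has 1024 addresses
  202.97.208.0/22
  202.97.212.0/22
  202.97.216.0/22
  202.97.220.0/22
Subnets: 202.97.208.0/22, 202.97.212.0/22, 202.97.216.0/22, 202.97.220.0/22


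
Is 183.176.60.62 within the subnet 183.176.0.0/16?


Subnet network: 183.176.0.0
Test IP AND mask: 183.176.0.0
Yes, 183.176.60.62 is in 183.176.0.0/16


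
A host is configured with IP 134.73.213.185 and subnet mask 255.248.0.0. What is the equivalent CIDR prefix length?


Binary: 11111111.11111000.00000000.00000000
Count leading 1s
Prefix: /13


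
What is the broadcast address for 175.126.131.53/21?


Network: 175.126.128.0/21
Host bits = 11
Set all host bits to 1:
Broadcast: 175.126.135.255


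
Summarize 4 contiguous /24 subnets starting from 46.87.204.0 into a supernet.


Original prefix: /24
Number of subnets: 4 = 2^2
New prefix = 24 - 2 = 22
Supernet: 46.87.204.0/22


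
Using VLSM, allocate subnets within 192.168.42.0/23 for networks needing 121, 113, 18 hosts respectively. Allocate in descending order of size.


121 hosts -> /25 (126 usable): 192.168.42.0/25
113 hosts -> /25 (126 usable): 192.168.42.128/25
18 hosts -> /27 (30 usable): 192.168.43.0/27
Allocation: 192.168.42.0/25 (121 hosts, 126 usable); 192.168.42.128/25 (113 hosts, 126 usable); 192.168.43.0/27 (18 hosts, 30 usable)


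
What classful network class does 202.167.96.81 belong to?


First octet: 202
Binary: 11001010
110xxxxx -> Class C (192-223)
Class C, default mask 255.255.255.0 (/24)


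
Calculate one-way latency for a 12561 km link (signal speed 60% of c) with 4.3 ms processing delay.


Speed = 0.6 * 3e5 km/s = 180000 km/s
Propagation delay = 12561 / 180000 = 0.0698 s = 69.7833 ms
Processing delay = 4.3 ms
Total one-way latency = 74.0833 ms


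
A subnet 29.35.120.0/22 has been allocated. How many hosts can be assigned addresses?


Host bits = 32 - 22 = 10
Total addresses = 2^10 = 1024
Usable = total - 2 (network and broadcast)
Usable hosts: 1022


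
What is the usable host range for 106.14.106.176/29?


Network: 106.14.106.176
Broadcast: 106.14.106.183
First usable = network + 1
Last usable = broadcast - 1
Range: 106.14.106.177 to 106.14.106.182


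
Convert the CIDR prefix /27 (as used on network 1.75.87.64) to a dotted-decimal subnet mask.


/27 means 27 network bits, 5 host bits
Binary: 11111111111111111111111111100000
Mask: 255.255.255.224


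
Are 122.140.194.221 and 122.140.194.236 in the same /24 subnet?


Mask: 255.255.255.0
122.140.194.221 AND mask = 122.140.194.0
122.140.194.236 AND mask = 122.140.194.0
Yes, same subnet (122.140.194.0)


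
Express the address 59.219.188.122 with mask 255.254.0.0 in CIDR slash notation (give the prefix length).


Binary: 11111111.11111110.00000000.00000000
Count leading 1s
Prefix: /15


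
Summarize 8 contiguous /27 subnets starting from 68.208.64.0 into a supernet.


Original prefix: /27
Number of subnets: 8 = 2^3
New prefix = 27 - 3 = 24
Supernet: 68.208.64.0/24


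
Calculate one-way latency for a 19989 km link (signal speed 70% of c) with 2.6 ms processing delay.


Speed = 0.7 * 3e5 km/s = 210000 km/s
Propagation delay = 19989 / 210000 = 0.0952 s = 95.1857 ms
Processing delay = 2.6 ms
Total one-way latency = 97.7857 ms


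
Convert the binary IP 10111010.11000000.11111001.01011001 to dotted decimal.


10111010 = 186
11000000 = 192
11111001 = 249
01011001 = 89
IP: 186.192.249.89


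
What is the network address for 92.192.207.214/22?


IP:   01011100.11000000.11001111.11010110
Mask: 11111111.11111111.11111100.00000000
AND operation:
Net:  01011100.11000000.11001100.00000000
Network: 92.192.204.0/22


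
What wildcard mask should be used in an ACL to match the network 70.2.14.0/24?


Subnet mask: 255.255.255.0
Wildcard = 255.255.255.255 - subnet mask
255 - 255 = 0
255 - 255 = 0
255 - 255 = 0
255 - 0 = 255
Wildcard: 0.0.0.255


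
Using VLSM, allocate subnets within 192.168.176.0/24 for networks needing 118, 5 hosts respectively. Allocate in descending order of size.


118 hosts -> /25 (126 usable): 192.168.176.0/25
5 hosts -> /29 (6 usable): 192.168.176.128/29
Allocation: 192.168.176.0/25 (118 hosts, 126 usable); 192.168.176.128/29 (5 hosts, 6 usable)


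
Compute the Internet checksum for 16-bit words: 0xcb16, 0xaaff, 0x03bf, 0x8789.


Sum all words (with carry folding):
+ 0xcb16 = 0xcb16
+ 0xaaff = 0x7616
+ 0x03bf = 0x79d5
+ 0x8789 = 0x015f
One's complement: ~0x015f
Checksum = 0xfea0


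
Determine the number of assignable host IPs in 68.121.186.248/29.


Host bits = 32 - 29 = 3
Total addresses = 2^3 = 8
Usable = total - 2 (network and broadcast)
Usable hosts: 6


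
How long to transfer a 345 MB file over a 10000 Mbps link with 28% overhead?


Effective throughput = 10000 * (1 - 28/100) = 7200 Mbps
File size in Mb = 345 * 8 = 2760 Mb
Time = 2760 / 7200
Time = 0.3833 seconds


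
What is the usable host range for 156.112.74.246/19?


Network: 156.112.64.0
Broadcast: 156.112.95.255
First usable = network + 1
Last usable = broadcast - 1
Range: 156.112.64.1 to 156.112.95.254


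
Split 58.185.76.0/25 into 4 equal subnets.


New prefix = 25 + 2 = 27
Each subnet has 32 addresses
  58.185.76.0/27
  58.185.76.32/27
  58.185.76.64/27
  58.185.76.96/27
Subnets: 58.185.76.0/27, 58.185.76.32/27, 58.185.76.64/27, 58.185.76.96/27


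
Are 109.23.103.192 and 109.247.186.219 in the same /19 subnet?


Mask: 255.255.224.0
109.23.103.192 AND mask = 109.23.96.0
109.247.186.219 AND mask = 109.247.160.0
No, different subnets (109.23.96.0 vs 109.247.160.0)


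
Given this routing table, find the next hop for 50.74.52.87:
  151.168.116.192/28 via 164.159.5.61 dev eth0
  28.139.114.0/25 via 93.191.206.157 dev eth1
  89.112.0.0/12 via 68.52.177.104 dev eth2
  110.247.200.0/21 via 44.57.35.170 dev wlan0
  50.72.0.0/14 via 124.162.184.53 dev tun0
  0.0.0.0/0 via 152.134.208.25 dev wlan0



Longest prefix match for 50.74.52.87:
  /28 151.168.116.192: no
  /25 28.139.114.0: no
  /12 89.112.0.0: no
  /21 110.247.200.0: no
  /14 50.72.0.0: MATCH
  /0 0.0.0.0: MATCH
Selected: next-hop 124.162.184.53 via tun0 (matched /14)


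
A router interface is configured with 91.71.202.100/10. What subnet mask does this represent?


/10 means 10 network bits, 22 host bits
Binary: 11111111110000000000000000000000
Mask: 255.192.0.0


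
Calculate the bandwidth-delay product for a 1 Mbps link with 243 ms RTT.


BDP = bandwidth * RTT
= 1 Mbps * 243 ms
= 1 * 1e6 * 243 / 1000 bits
= 243000 bits
= 30375 bytes
= 29.6631 KB
BDP = 243000 bits (30375 bytes)


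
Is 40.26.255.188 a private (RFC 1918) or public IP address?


RFC 1918 private ranges:
  10.0.0.0/8 (10.0.0.0 - 10.255.255.255)
  172.16.0.0/12 (172.16.0.0 - 172.31.255.255)
  192.168.0.0/16 (192.168.0.0 - 192.168.255.255)
Public (not in any RFC 1918 range)


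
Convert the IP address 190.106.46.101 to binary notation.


190 = 10111110
106 = 01101010
46 = 00101110
101 = 01100101
Binary: 10111110.01101010.00101110.01100101


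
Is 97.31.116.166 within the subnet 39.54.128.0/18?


Subnet network: 39.54.128.0
Test IP AND mask: 97.31.64.0
No, 97.31.116.166 is not in 39.54.128.0/18


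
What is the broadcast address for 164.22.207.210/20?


Network: 164.22.192.0/20
Host bits = 12
Set all host bits to 1:
Broadcast: 164.22.207.255


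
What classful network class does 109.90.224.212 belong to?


First octet: 109
Binary: 01101101
0xxxxxxx -> Class A (1-126)
Class A, default mask 255.0.0.0 (/8)


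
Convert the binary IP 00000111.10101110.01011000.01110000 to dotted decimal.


00000111 = 7
10101110 = 174
01011000 = 88
01110000 = 112
IP: 7.174.88.112


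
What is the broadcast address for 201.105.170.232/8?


Network: 201.0.0.0/8
Host bits = 24
Set all host bits to 1:
Broadcast: 201.255.255.255


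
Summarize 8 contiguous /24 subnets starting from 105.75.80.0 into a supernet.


Original prefix: /24
Number of subnets: 8 = 2^3
New prefix = 24 - 3 = 21
Supernet: 105.75.80.0/21


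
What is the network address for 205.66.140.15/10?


IP:   11001101.01000010.10001100.00001111
Mask: 11111111.11000000.00000000.00000000
AND operation:
Net:  11001101.01000000.00000000.00000000
Network: 205.64.0.0/10


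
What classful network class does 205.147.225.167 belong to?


First octet: 205
Binary: 11001101
110xxxxx -> Class C (192-223)
Class C, default mask 255.255.255.0 (/24)


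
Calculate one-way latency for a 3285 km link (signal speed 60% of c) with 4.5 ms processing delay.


Speed = 0.6 * 3e5 km/s = 180000 km/s
Propagation delay = 3285 / 180000 = 0.0182 s = 18.25 ms
Processing delay = 4.5 ms
Total one-way latency = 22.75 ms


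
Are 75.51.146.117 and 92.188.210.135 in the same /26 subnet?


Mask: 255.255.255.192
75.51.146.117 AND mask = 75.51.146.64
92.188.210.135 AND mask = 92.188.210.128
No, different subnets (75.51.146.64 vs 92.188.210.128)


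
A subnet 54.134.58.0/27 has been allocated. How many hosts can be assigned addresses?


Host bits = 32 - 27 = 5
Total addresses = 2^5 = 32
Usable = total - 2 (network and broadcast)
Usable hosts: 30


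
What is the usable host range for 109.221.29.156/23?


Network: 109.221.28.0
Broadcast: 109.221.29.255
First usable = network + 1
Last usable = broadcast - 1
Range: 109.221.28.1 to 109.221.29.254


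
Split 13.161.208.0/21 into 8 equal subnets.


New prefix = 21 + 3 = 24
Each subnet has 256 addresses
  13.161.208.0/24
  13.161.209.0/24
  13.161.210.0/24
  13.161.211.0/24
  13.161.212.0/24
  13.161.213.0/24
  13.161.214.0/24
  13.161.215.0/24
Subnets: 13.161.208.0/24, 13.161.209.0/24, 13.161.210.0/24, 13.161.211.0/24, 13.161.212.0/24, 13.161.213.0/24, 13.161.214.0/24, 13.161.215.0/24


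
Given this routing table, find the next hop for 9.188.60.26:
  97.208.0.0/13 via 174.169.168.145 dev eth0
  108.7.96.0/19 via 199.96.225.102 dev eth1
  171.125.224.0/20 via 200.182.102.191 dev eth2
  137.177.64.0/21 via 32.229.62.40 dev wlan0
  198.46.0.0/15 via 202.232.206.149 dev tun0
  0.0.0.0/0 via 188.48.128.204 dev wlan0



Longest prefix match for 9.188.60.26:
  /13 97.208.0.0: no
  /19 108.7.96.0: no
  /20 171.125.224.0: no
  /21 137.177.64.0: no
  /15 198.46.0.0: no
  /0 0.0.0.0: MATCH
Selected: next-hop 188.48.128.204 via wlan0 (matched /0)


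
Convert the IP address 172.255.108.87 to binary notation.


172 = 10101100
255 = 11111111
108 = 01101100
87 = 01010111
Binary: 10101100.11111111.01101100.01010111


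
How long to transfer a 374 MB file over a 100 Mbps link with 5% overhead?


Effective throughput = 100 * (1 - 5/100) = 95 Mbps
File size in Mb = 374 * 8 = 2992 Mb
Time = 2992 / 95
Time = 31.4947 seconds


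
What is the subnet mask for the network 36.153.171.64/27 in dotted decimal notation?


/27 means 27 network bits, 5 host bits
Binary: 11111111111111111111111111100000
Mask: 255.255.255.224


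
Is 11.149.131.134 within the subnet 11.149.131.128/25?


Subnet network: 11.149.131.128
Test IP AND mask: 11.149.131.128
Yes, 11.149.131.134 is in 11.149.131.128/25


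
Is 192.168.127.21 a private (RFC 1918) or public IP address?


RFC 1918 private ranges:
  10.0.0.0/8 (10.0.0.0 - 10.255.255.255)
  172.16.0.0/12 (172.16.0.0 - 172.31.255.255)
  192.168.0.0/16 (192.168.0.0 - 192.168.255.255)
Private (in 192.168.0.0/16)


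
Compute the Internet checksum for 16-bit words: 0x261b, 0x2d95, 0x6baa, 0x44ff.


Sum all words (with carry folding):
+ 0x261b = 0x261b
+ 0x2d95 = 0x53b0
+ 0x6baa = 0xbf5a
+ 0x44ff = 0x045a
One's complement: ~0x045a
Checksum = 0xfba5


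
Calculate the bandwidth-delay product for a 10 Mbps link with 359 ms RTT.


BDP = bandwidth * RTT
= 10 Mbps * 359 ms
= 10 * 1e6 * 359 / 1000 bits
= 3590000 bits
= 448750 bytes
= 438.2324 KB
BDP = 3590000 bits (448750 bytes)


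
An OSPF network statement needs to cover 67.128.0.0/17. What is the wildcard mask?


Subnet mask: 255.255.128.0
Wildcard = 255.255.255.255 - subnet mask
255 - 255 = 0
255 - 255 = 0
255 - 128 = 127
255 - 0 = 255
Wildcard: 0.0.127.255


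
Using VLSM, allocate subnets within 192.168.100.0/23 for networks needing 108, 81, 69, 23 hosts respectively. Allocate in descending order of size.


108 hosts -> /25 (126 usable): 192.168.100.0/25
81 hosts -> /25 (126 usable): 192.168.100.128/25
69 hosts -> /25 (126 usable): 192.168.101.0/25
23 hosts -> /27 (30 usable): 192.168.101.128/27
Allocation: 192.168.100.0/25 (108 hosts, 126 usable); 192.168.100.128/25 (81 hosts, 126 usable); 192.168.101.0/25 (69 hosts, 126 usable); 192.168.101.128/27 (23 hosts, 30 usable)


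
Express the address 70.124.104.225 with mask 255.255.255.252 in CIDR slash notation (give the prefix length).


Binary: 11111111.11111111.11111111.11111100
Count leading 1s
Prefix: /30


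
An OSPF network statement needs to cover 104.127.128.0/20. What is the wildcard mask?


Subnet mask: 255.255.240.0
Wildcard = 255.255.255.255 - subnet mask
255 - 255 = 0
255 - 255 = 0
255 - 240 = 15
255 - 0 = 255
Wildcard: 0.0.15.255


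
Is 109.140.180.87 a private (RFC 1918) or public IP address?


RFC 1918 private ranges:
  10.0.0.0/8 (10.0.0.0 - 10.255.255.255)
  172.16.0.0/12 (172.16.0.0 - 172.31.255.255)
  192.168.0.0/16 (192.168.0.0 - 192.168.255.255)
Public (not in any RFC 1918 range)


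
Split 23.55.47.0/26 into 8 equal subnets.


New prefix = 26 + 3 = 29
Each subnet has 8 addresses
  23.55.47.0/29
  23.55.47.8/29
  23.55.47.16/29
  23.55.47.24/29
  23.55.47.32/29
  23.55.47.40/29
  23.55.47.48/29
  23.55.47.56/29
Subnets: 23.55.47.0/29, 23.55.47.8/29, 23.55.47.16/29, 23.55.47.24/29, 23.55.47.32/29, 23.55.47.40/29, 23.55.47.48/29, 23.55.47.56/29


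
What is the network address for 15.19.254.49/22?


IP:   00001111.00010011.11111110.00110001
Mask: 11111111.11111111.11111100.00000000
AND operation:
Net:  00001111.00010011.11111100.00000000
Network: 15.19.252.0/22


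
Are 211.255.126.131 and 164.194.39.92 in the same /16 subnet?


Mask: 255.255.0.0
211.255.126.131 AND mask = 211.255.0.0
164.194.39.92 AND mask = 164.194.0.0
No, different subnets (211.255.0.0 vs 164.194.0.0)


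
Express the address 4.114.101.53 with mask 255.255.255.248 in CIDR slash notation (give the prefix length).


Binary: 11111111.11111111.11111111.11111000
Count leading 1s
Prefix: /29


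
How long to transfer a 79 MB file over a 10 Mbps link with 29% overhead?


Effective throughput = 10 * (1 - 29/100) = 7.1 Mbps
File size in Mb = 79 * 8 = 632 Mb
Time = 632 / 7.1
Time = 89.0141 seconds


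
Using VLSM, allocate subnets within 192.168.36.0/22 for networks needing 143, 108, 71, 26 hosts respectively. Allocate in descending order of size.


143 hosts -> /24 (254 usable): 192.168.36.0/24
108 hosts -> /25 (126 usable): 192.168.37.0/25
71 hosts -> /25 (126 usable): 192.168.37.128/25
26 hosts -> /27 (30 usable): 192.168.38.0/27
Allocation: 192.168.36.0/24 (143 hosts, 254 usable); 192.168.37.0/25 (108 hosts, 126 usable); 192.168.37.128/25 (71 hosts, 126 usable); 192.168.38.0/27 (26 hosts, 30 usable)


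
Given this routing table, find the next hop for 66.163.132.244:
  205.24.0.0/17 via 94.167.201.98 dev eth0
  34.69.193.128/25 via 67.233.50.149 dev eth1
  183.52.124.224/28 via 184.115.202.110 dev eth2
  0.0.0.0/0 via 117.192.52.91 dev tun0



Longest prefix match for 66.163.132.244:
  /17 205.24.0.0: no
  /25 34.69.193.128: no
  /28 183.52.124.224: no
  /0 0.0.0.0: MATCH
Selected: next-hop 117.192.52.91 via tun0 (matched /0)


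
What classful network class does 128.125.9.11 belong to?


First octet: 128
Binary: 10000000
10xxxxxx -> Class B (128-191)
Class B, default mask 255.255.0.0 (/16)


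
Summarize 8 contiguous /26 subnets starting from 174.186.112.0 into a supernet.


Original prefix: /26
Number of subnets: 8 = 2^3
New prefix = 26 - 3 = 23
Supernet: 174.186.112.0/23


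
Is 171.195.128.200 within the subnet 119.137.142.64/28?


Subnet network: 119.137.142.64
Test IP AND mask: 171.195.128.192
No, 171.195.128.200 is not in 119.137.142.64/28


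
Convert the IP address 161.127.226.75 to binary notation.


161 = 10100001
127 = 01111111
226 = 11100010
75 = 01001011
Binary: 10100001.01111111.11100010.01001011


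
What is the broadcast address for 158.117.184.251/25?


Network: 158.117.184.128/25
Host bits = 7
Set all host bits to 1:
Broadcast: 158.117.184.255


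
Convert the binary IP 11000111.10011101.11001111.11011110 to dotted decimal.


11000111 = 199
10011101 = 157
11001111 = 207
11011110 = 222
IP: 199.157.207.222


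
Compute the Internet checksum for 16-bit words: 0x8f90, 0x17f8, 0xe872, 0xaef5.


Sum all words (with carry folding):
+ 0x8f90 = 0x8f90
+ 0x17f8 = 0xa788
+ 0xe872 = 0x8ffb
+ 0xaef5 = 0x3ef1
One's complement: ~0x3ef1
Checksum = 0xc10e


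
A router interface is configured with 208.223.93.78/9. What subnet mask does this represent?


/9 means 9 network bits, 23 host bits
Binary: 11111111100000000000000000000000
Mask: 255.128.0.0


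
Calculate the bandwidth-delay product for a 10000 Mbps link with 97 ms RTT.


BDP = bandwidth * RTT
= 10000 Mbps * 97 ms
= 10000 * 1e6 * 97 / 1000 bits
= 970000000 bits
= 121250000 bytes
= 118408.2031 KB
BDP = 970000000 bits (121250000 bytes)


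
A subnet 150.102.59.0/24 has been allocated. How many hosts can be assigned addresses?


Host bits = 32 - 24 = 8
Total addresses = 2^8 = 256
Usable = total - 2 (network and broadcast)
Usable hosts: 254


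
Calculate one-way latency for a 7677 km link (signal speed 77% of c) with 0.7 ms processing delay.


Speed = 0.77 * 3e5 km/s = 231000 km/s
Propagation delay = 7677 / 231000 = 0.0332 s = 33.2338 ms
Processing delay = 0.7 ms
Total one-way latency = 33.9338 ms


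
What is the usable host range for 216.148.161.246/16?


Network: 216.148.0.0
Broadcast: 216.148.255.255
First usable = network + 1
Last usable = broadcast - 1
Range: 216.148.0.1 to 216.148.255.254


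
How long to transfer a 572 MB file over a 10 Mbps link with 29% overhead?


Effective throughput = 10 * (1 - 29/100) = 7.1 Mbps
File size in Mb = 572 * 8 = 4576 Mb
Time = 4576 / 7.1
Time = 644.507 seconds


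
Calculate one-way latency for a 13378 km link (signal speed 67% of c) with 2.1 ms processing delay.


Speed = 0.67 * 3e5 km/s = 201000 km/s
Propagation delay = 13378 / 201000 = 0.0666 s = 66.5572 ms
Processing delay = 2.1 ms
Total one-way latency = 68.6572 ms


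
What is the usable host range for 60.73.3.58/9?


Network: 60.0.0.0
Broadcast: 60.127.255.255
First usable = network + 1
Last usable = broadcast - 1
Range: 60.0.0.1 to 60.127.255.254


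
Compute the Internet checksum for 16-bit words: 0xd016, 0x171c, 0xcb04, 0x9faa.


Sum all words (with carry folding):
+ 0xd016 = 0xd016
+ 0x171c = 0xe732
+ 0xcb04 = 0xb237
+ 0x9faa = 0x51e2
One's complement: ~0x51e2
Checksum = 0xae1d


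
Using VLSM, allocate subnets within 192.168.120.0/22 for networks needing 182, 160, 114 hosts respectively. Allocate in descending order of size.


182 hosts -> /24 (254 usable): 192.168.120.0/24
160 hosts -> /24 (254 usable): 192.168.121.0/24
114 hosts -> /25 (126 usable): 192.168.122.0/25
Allocation: 192.168.120.0/24 (182 hosts, 254 usable); 192.168.121.0/24 (160 hosts, 254 usable); 192.168.122.0/25 (114 hosts, 126 usable)


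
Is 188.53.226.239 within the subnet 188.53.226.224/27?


Subnet network: 188.53.226.224
Test IP AND mask: 188.53.226.224
Yes, 188.53.226.239 is in 188.53.226.224/27


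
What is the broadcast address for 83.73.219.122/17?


Network: 83.73.128.0/17
Host bits = 15
Set all host bits to 1:
Broadcast: 83.73.255.255


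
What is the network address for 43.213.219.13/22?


IP:   00101011.11010101.11011011.00001101
Mask: 11111111.11111111.11111100.00000000
AND operation:
Net:  00101011.11010101.11011000.00000000
Network: 43.213.216.0/22


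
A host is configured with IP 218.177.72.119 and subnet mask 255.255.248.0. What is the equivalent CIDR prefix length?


Binary: 11111111.11111111.11111000.00000000
Count leading 1s
Prefix: /21


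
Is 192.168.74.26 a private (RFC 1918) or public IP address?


RFC 1918 private ranges:
  10.0.0.0/8 (10.0.0.0 - 10.255.255.255)
  172.16.0.0/12 (172.16.0.0 - 172.31.255.255)
  192.168.0.0/16 (192.168.0.0 - 192.168.255.255)
Private (in 192.168.0.0/16)


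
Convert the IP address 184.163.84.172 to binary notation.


184 = 10111000
163 = 10100011
84 = 01010100
172 = 10101100
Binary: 10111000.10100011.01010100.10101100


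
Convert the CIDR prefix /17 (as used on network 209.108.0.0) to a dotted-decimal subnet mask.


/17 means 17 network bits, 15 host bits
Binary: 11111111111111111000000000000000
Mask: 255.255.128.0


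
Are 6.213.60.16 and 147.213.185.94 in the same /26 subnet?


Mask: 255.255.255.192
6.213.60.16 AND mask = 6.213.60.0
147.213.185.94 AND mask = 147.213.185.64
No, different subnets (6.213.60.0 vs 147.213.185.64)


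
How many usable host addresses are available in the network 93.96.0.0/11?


Host bits = 32 - 11 = 21
Total addresses = 2^21 = 2097152
Usable = total - 2 (network and broadcast)
Usable hosts: 2097150


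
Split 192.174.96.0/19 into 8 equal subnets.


New prefix = 19 + 3 = 22
Each subnet has 1024 addresses
  192.174.96.0/22
  192.174.100.0/22
  192.174.104.0/22
  192.174.108.0/22
  192.174.112.0/22
  192.174.116.0/22
  192.174.120.0/22
  192.174.124.0/22
Subnets: 192.174.96.0/22, 192.174.100.0/22, 192.174.104.0/22, 192.174.108.0/22, 192.174.112.0/22, 192.174.116.0/22, 192.174.120.0/22, 192.174.124.0/22


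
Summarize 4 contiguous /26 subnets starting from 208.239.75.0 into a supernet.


Original prefix: /26
Number of subnets: 4 = 2^2
New prefix = 26 - 2 = 24
Supernet: 208.239.75.0/24


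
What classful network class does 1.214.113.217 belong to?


First octet: 1
Binary: 00000001
0xxxxxxx -> Class A (1-126)
Class A, default mask 255.0.0.0 (/8)


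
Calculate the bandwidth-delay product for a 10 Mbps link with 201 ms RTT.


BDP = bandwidth * RTT
= 10 Mbps * 201 ms
= 10 * 1e6 * 201 / 1000 bits
= 2010000 bits
= 251250 bytes
= 245.3613 KB
BDP = 2010000 bits (251250 bytes)


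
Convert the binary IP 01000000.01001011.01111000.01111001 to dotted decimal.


01000000 = 64
01001011 = 75
01111000 = 120
01111001 = 121
IP: 64.75.120.121


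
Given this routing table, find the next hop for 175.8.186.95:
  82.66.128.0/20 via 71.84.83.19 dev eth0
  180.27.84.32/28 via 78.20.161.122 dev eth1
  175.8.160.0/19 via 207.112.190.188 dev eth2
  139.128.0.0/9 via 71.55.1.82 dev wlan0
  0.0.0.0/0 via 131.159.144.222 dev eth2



Longest prefix match for 175.8.186.95:
  /20 82.66.128.0: no
  /28 180.27.84.32: no
  /19 175.8.160.0: MATCH
  /9 139.128.0.0: no
  /0 0.0.0.0: MATCH
Selected: next-hop 207.112.190.188 via eth2 (matched /19)


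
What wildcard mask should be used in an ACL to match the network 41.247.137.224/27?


Subnet mask: 255.255.255.224
Wildcard = 255.255.255.255 - subnet mask
255 - 255 = 0
255 - 255 = 0
255 - 255 = 0
255 - 224 = 31
Wildcard: 0.0.0.31


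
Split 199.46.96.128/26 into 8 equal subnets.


New prefix = 26 + 3 = 29
Each subnet has 8 addresses
  199.46.96.128/29
  199.46.96.136/29
  199.46.96.144/29
  199.46.96.152/29
  199.46.96.160/29
  199.46.96.168/29
  199.46.96.176/29
  199.46.96.184/29
Subnets: 199.46.96.128/29, 199.46.96.136/29, 199.46.96.144/29, 199.46.96.152/29, 199.46.96.160/29, 199.46.96.168/29, 199.46.96.176/29, 199.46.96.184/29


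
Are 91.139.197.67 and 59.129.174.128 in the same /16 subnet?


Mask: 255.255.0.0
91.139.197.67 AND mask = 91.139.0.0
59.129.174.128 AND mask = 59.129.0.0
No, different subnets (91.139.0.0 vs 59.129.0.0)


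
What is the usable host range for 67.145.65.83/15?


Network: 67.144.0.0
Broadcast: 67.145.255.255
First usable = network + 1
Last usable = broadcast - 1
Range: 67.144.0.1 to 67.145.255.254


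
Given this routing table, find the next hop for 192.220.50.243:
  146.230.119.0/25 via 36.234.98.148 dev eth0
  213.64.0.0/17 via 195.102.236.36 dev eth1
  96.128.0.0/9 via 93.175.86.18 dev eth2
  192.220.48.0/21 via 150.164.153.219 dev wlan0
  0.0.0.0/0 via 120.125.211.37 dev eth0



Longest prefix match for 192.220.50.243:
  /25 146.230.119.0: no
  /17 213.64.0.0: no
  /9 96.128.0.0: no
  /21 192.220.48.0: MATCH
  /0 0.0.0.0: MATCH
Selected: next-hop 150.164.153.219 via wlan0 (matched /21)


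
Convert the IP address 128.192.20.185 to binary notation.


128 = 10000000
192 = 11000000
20 = 00010100
185 = 10111001
Binary: 10000000.11000000.00010100.10111001


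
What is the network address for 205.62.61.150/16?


IP:   11001101.00111110.00111101.10010110
Mask: 11111111.11111111.00000000.00000000
AND operation:
Net:  11001101.00111110.00000000.00000000
Network: 205.62.0.0/16


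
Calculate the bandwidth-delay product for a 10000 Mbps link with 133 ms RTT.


BDP = bandwidth * RTT
= 10000 Mbps * 133 ms
= 10000 * 1e6 * 133 / 1000 bits
= 1330000000 bits
= 166250000 bytes
= 162353.5156 KB
BDP = 1330000000 bits (166250000 bytes)


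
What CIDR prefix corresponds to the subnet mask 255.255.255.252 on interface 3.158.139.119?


Binary: 11111111.11111111.11111111.11111100
Count leading 1s
Prefix: /30


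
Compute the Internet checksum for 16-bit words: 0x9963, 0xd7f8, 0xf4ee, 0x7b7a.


Sum all words (with carry folding):
+ 0x9963 = 0x9963
+ 0xd7f8 = 0x715c
+ 0xf4ee = 0x664b
+ 0x7b7a = 0xe1c5
One's complement: ~0xe1c5
Checksum = 0x1e3a


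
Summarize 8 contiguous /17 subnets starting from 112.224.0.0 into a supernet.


Original prefix: /17
Number of subnets: 8 = 2^3
New prefix = 17 - 3 = 14
Supernet: 112.224.0.0/14


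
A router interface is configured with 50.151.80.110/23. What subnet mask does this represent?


/23 means 23 network bits, 9 host bits
Binary: 11111111111111111111111000000000
Mask: 255.255.254.0


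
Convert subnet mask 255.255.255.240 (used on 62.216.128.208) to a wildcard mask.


Subnet mask: 255.255.255.240
Wildcard = 255.255.255.255 - subnet mask
255 - 255 = 0
255 - 255 = 0
255 - 255 = 0
255 - 240 = 15
Wildcard: 0.0.0.15


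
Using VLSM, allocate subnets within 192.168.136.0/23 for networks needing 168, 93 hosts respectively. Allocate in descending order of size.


168 hosts -> /24 (254 usable): 192.168.136.0/24
93 hosts -> /25 (126 usable): 192.168.137.0/25
Allocation: 192.168.136.0/24 (168 hosts, 254 usable); 192.168.137.0/25 (93 hosts, 126 usable)


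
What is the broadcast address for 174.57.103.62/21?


Network: 174.57.96.0/21
Host bits = 11
Set all host bits to 1:
Broadcast: 174.57.103.255


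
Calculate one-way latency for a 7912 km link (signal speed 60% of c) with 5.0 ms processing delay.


Speed = 0.6 * 3e5 km/s = 180000 km/s
Propagation delay = 7912 / 180000 = 0.044 s = 43.9556 ms
Processing delay = 5.0 ms
Total one-way latency = 48.9556 ms


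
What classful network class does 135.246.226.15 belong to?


First octet: 135
Binary: 10000111
10xxxxxx -> Class B (128-191)
Class B, default mask 255.255.0.0 (/16)


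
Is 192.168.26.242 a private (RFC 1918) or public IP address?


RFC 1918 private ranges:
  10.0.0.0/8 (10.0.0.0 - 10.255.255.255)
  172.16.0.0/12 (172.16.0.0 - 172.31.255.255)
  192.168.0.0/16 (192.168.0.0 - 192.168.255.255)
Private (in 192.168.0.0/16)


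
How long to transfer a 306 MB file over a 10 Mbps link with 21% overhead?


Effective throughput = 10 * (1 - 21/100) = 7.9 Mbps
File size in Mb = 306 * 8 = 2448 Mb
Time = 2448 / 7.9
Time = 309.8734 seconds


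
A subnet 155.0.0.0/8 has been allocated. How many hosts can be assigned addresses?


Host bits = 32 - 8 = 24
Total addresses = 2^24 = 16777216
Usable = total - 2 (network and broadcast)
Usable hosts: 16777214


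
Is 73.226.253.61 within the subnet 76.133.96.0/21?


Subnet network: 76.133.96.0
Test IP AND mask: 73.226.248.0
No, 73.226.253.61 is not in 76.133.96.0/21


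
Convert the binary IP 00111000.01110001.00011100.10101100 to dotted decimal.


00111000 = 56
01110001 = 113
00011100 = 28
10101100 = 172
IP: 56.113.28.172


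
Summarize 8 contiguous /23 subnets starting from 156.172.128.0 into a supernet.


Original prefix: /23
Number of subnets: 8 = 2^3
New prefix = 23 - 3 = 20
Supernet: 156.172.128.0/20


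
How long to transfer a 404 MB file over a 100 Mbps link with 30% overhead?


Effective throughput = 100 * (1 - 30/100) = 70 Mbps
File size in Mb = 404 * 8 = 3232 Mb
Time = 3232 / 70
Time = 46.1714 seconds


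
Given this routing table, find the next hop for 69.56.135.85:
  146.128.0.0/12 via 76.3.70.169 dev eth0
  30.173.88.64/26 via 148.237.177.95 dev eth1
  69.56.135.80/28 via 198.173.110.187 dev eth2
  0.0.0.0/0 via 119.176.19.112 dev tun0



Longest prefix match for 69.56.135.85:
  /12 146.128.0.0: no
  /26 30.173.88.64: no
  /28 69.56.135.80: MATCH
  /0 0.0.0.0: MATCH
Selected: next-hop 198.173.110.187 via eth2 (matched /28)


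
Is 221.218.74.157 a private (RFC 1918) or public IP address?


RFC 1918 private ranges:
  10.0.0.0/8 (10.0.0.0 - 10.255.255.255)
  172.16.0.0/12 (172.16.0.0 - 172.31.255.255)
  192.168.0.0/16 (192.168.0.0 - 192.168.255.255)
Public (not in any RFC 1918 range)


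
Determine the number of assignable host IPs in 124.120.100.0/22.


Host bits = 32 - 22 = 10
Total addresses = 2^10 = 1024
Usable = total - 2 (network and broadcast)
Usable hosts: 1022


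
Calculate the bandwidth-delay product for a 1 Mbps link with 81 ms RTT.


BDP = bandwidth * RTT
= 1 Mbps * 81 ms
= 1 * 1e6 * 81 / 1000 bits
= 81000 bits
= 10125 bytes
= 9.8877 KB
BDP = 81000 bits (10125 bytes)


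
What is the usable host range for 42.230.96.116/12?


Network: 42.224.0.0
Broadcast: 42.239.255.255
First usable = network + 1
Last usable = broadcast - 1
Range: 42.224.0.1 to 42.239.255.254


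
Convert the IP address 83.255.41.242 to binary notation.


83 = 01010011
255 = 11111111
41 = 00101001
242 = 11110010
Binary: 01010011.11111111.00101001.11110010


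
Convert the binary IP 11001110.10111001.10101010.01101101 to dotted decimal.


11001110 = 206
10111001 = 185
10101010 = 170
01101101 = 109
IP: 206.185.170.109


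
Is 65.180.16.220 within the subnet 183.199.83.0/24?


Subnet network: 183.199.83.0
Test IP AND mask: 65.180.16.0
No, 65.180.16.220 is not in 183.199.83.0/24


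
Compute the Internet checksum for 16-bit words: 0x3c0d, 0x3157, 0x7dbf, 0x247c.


Sum all words (with carry folding):
+ 0x3c0d = 0x3c0d
+ 0x3157 = 0x6d64
+ 0x7dbf = 0xeb23
+ 0x247c = 0x0fa0
One's complement: ~0x0fa0
Checksum = 0xf05f


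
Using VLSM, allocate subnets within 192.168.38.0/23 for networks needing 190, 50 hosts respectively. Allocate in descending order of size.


190 hosts -> /24 (254 usable): 192.168.38.0/24
50 hosts -> /26 (62 usable): 192.168.39.0/26
Allocation: 192.168.38.0/24 (190 hosts, 254 usable); 192.168.39.0/26 (50 hosts, 62 usable)


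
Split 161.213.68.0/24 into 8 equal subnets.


New prefix = 24 + 3 = 27
Each subnet has 32 addresses
  161.213.68.0/27
  161.213.68.32/27
  161.213.68.64/27
  161.213.68.96/27
  161.213.68.128/27
  161.213.68.160/27
  161.213.68.192/27
  161.213.68.224/27
Subnets: 161.213.68.0/27, 161.213.68.32/27, 161.213.68.64/27, 161.213.68.96/27, 161.213.68.128/27, 161.213.68.160/27, 161.213.68.192/27, 161.213.68.224/27


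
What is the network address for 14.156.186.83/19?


IP:   00001110.10011100.10111010.01010011
Mask: 11111111.11111111.11100000.00000000
AND operation:
Net:  00001110.10011100.10100000.00000000
Network: 14.156.160.0/19


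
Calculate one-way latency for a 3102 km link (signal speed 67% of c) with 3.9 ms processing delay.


Speed = 0.67 * 3e5 km/s = 201000 km/s
Propagation delay = 3102 / 201000 = 0.0154 s = 15.4328 ms
Processing delay = 3.9 ms
Total one-way latency = 19.3328 ms


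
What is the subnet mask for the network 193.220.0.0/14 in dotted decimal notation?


/14 means 14 network bits, 18 host bits
Binary: 11111111111111000000000000000000
Mask: 255.252.0.0


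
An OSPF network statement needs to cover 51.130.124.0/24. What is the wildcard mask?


Subnet mask: 255.255.255.0
Wildcard = 255.255.255.255 - subnet mask
255 - 255 = 0
255 - 255 = 0
255 - 255 = 0
255 - 0 = 255
Wildcard: 0.0.0.255


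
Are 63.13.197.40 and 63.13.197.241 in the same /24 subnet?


Mask: 255.255.255.0
63.13.197.40 AND mask = 63.13.197.0
63.13.197.241 AND mask = 63.13.197.0
Yes, same subnet (63.13.197.0)


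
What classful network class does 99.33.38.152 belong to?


First octet: 99
Binary: 01100011
0xxxxxxx -> Class A (1-126)
Class A, default mask 255.0.0.0 (/8)


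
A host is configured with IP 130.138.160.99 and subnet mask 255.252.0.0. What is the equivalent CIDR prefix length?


Binary: 11111111.11111100.00000000.00000000
Count leading 1s
Prefix: /14


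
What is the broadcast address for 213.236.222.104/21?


Network: 213.236.216.0/21
Host bits = 11
Set all host bits to 1:
Broadcast: 213.236.223.255


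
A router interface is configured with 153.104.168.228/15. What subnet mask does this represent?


/15 means 15 network bits, 17 host bits
Binary: 11111111111111100000000000000000
Mask: 255.254.0.0


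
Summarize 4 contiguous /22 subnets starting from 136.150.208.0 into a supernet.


Original prefix: /22
Number of subnets: 4 = 2^2
New prefix = 22 - 2 = 20
Supernet: 136.150.208.0/20


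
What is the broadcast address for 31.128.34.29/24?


Network: 31.128.34.0/24
Host bits = 8
Set all host bits to 1:
Broadcast: 31.128.34.255


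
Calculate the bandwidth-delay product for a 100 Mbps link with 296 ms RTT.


BDP = bandwidth * RTT
= 100 Mbps * 296 ms
= 100 * 1e6 * 296 / 1000 bits
= 29600000 bits
= 3700000 bytes
= 3613.2812 KB
BDP = 29600000 bits (3700000 bytes)


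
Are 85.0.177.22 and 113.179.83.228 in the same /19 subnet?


Mask: 255.255.224.0
85.0.177.22 AND mask = 85.0.160.0
113.179.83.228 AND mask = 113.179.64.0
No, different subnets (85.0.160.0 vs 113.179.64.0)


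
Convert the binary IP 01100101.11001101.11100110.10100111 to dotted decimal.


01100101 = 101
11001101 = 205
11100110 = 230
10100111 = 167
IP: 101.205.230.167


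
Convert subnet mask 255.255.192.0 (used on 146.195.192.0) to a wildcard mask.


Subnet mask: 255.255.192.0
Wildcard = 255.255.255.255 - subnet mask
255 - 255 = 0
255 - 255 = 0
255 - 192 = 63
255 - 0 = 255
Wildcard: 0.0.63.255


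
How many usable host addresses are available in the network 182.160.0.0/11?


Host bits = 32 - 11 = 21
Total addresses = 2^21 = 2097152
Usable = total - 2 (network and broadcast)
Usable hosts: 2097150


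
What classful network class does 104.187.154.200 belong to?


First octet: 104
Binary: 01101000
0xxxxxxx -> Class A (1-126)
Class A, default mask 255.0.0.0 (/8)


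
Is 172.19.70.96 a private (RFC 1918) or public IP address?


RFC 1918 private ranges:
  10.0.0.0/8 (10.0.0.0 - 10.255.255.255)
  172.16.0.0/12 (172.16.0.0 - 172.31.255.255)
  192.168.0.0/16 (192.168.0.0 - 192.168.255.255)
Private (in 172.16.0.0/12)


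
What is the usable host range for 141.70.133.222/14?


Network: 141.68.0.0
Broadcast: 141.71.255.255
First usable = network + 1
Last usable = broadcast - 1
Range: 141.68.0.1 to 141.71.255.254


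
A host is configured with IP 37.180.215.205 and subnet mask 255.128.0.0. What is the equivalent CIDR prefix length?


Binary: 11111111.10000000.00000000.00000000
Count leading 1s
Prefix: /9


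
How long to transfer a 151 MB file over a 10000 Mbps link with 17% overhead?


Effective throughput = 10000 * (1 - 17/100) = 8300 Mbps
File size in Mb = 151 * 8 = 1208 Mb
Time = 1208 / 8300
Time = 0.1455 seconds


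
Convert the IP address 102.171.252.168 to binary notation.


102 = 01100110
171 = 10101011
252 = 11111100
168 = 10101000
Binary: 01100110.10101011.11111100.10101000


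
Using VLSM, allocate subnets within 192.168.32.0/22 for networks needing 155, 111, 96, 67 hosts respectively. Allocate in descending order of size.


155 hosts -> /24 (254 usable): 192.168.32.0/24
111 hosts -> /25 (126 usable): 192.168.33.0/25
96 hosts -> /25 (126 usable): 192.168.33.128/25
67 hosts -> /25 (126 usable): 192.168.34.0/25
Allocation: 192.168.32.0/24 (155 hosts, 254 usable); 192.168.33.0/25 (111 hosts, 126 usable); 192.168.33.128/25 (96 hosts, 126 usable); 192.168.34.0/25 (67 hosts, 126 usable)


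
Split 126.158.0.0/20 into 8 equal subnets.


New prefix = 20 + 3 = 23
Each subnet has 512 addresses
  126.158.0.0/23
  126.158.2.0/23
  126.158.4.0/23
  126.158.6.0/23
  126.158.8.0/23
  126.158.10.0/23
  126.158.12.0/23
  126.158.14.0/23
Subnets: 126.158.0.0/23, 126.158.2.0/23, 126.158.4.0/23, 126.158.6.0/23, 126.158.8.0/23, 126.158.10.0/23, 126.158.12.0/23, 126.158.14.0/23


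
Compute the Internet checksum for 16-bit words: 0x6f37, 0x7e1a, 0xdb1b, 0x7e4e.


Sum all words (with carry folding):
+ 0x6f37 = 0x6f37
+ 0x7e1a = 0xed51
+ 0xdb1b = 0xc86d
+ 0x7e4e = 0x46bc
One's complement: ~0x46bc
Checksum = 0xb943


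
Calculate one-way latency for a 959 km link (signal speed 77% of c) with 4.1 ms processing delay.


Speed = 0.77 * 3e5 km/s = 231000 km/s
Propagation delay = 959 / 231000 = 0.0042 s = 4.1515 ms
Processing delay = 4.1 ms
Total one-way latency = 8.2515 ms


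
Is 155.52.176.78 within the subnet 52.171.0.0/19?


Subnet network: 52.171.0.0
Test IP AND mask: 155.52.160.0
No, 155.52.176.78 is not in 52.171.0.0/19


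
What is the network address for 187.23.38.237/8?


IP:   10111011.00010111.00100110.11101101
Mask: 11111111.00000000.00000000.00000000
AND operation:
Net:  10111011.00000000.00000000.00000000
Network: 187.0.0.0/8


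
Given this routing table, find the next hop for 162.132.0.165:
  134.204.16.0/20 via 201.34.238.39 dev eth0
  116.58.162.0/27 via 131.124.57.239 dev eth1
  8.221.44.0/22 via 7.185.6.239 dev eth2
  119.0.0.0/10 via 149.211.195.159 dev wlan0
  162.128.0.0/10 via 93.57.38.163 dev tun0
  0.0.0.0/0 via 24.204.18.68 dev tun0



Longest prefix match for 162.132.0.165:
  /20 134.204.16.0: no
  /27 116.58.162.0: no
  /22 8.221.44.0: no
  /10 119.0.0.0: no
  /10 162.128.0.0: MATCH
  /0 0.0.0.0: MATCH
Selected: next-hop 93.57.38.163 via tun0 (matched /10)
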